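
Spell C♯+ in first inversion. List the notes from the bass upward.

E#  G##  C#

C♯+ = C#–E#–G##; first inversion → third (E#) lowest.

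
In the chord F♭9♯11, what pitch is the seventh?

Root of F♭9♯11 = Fb. The 7th is a minor 7th: Fb up a minor 7th → Ebb.

Ebb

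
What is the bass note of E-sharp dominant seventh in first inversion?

G-double-sharp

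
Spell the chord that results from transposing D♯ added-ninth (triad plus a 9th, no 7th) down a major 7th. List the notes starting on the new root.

E G-sharp B F-sharp

D-sharp down a major 7th → E. New chord: E added-ninth.
- root: E
- major 3rd: G-sharp
- perfect 5th: B
- major 9th: F-sharp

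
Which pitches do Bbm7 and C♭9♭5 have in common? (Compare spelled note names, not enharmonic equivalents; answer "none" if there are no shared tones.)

D♭

Bbm7 = B♭, D♭, F, A♭.
C♭9♭5 = C♭, E♭, G𝄫, B𝄫, D♭.
Shared: D♭.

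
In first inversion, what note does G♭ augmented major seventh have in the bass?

B-flat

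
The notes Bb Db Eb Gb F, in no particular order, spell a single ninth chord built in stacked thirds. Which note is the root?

Stacking in thirds gives Eb – Gb – Bb – Db – F, so Eb is the root — Eb minor ninth.

Eb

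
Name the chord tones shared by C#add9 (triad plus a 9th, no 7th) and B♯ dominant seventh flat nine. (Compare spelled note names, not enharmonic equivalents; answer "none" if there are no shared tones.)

C#add9: C♯ E♯ G♯ D♯
B♯ dominant seventh flat nine: B♯ D𝄪 F𝄪 A♯ C♯
Common to both → C♯.

C♯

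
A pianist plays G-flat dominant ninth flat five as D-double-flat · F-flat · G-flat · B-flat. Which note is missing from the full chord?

A-flat

The full G-flat dominant ninth flat five chord is G-flat, B-flat, D-double-flat, F-flat, A-flat.
Comparing with the voicing, the major 9th (9th) — A-flat — is absent.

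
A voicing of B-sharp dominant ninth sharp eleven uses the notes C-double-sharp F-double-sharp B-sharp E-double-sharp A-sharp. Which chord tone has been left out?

D-double-sharp

The full B-sharp dominant ninth sharp eleven chord is B-sharp, D-double-sharp, F-double-sharp, A-sharp, C-double-sharp, E-double-sharp.
Comparing with the voicing, the major 3rd (3rd) — D-double-sharp — is absent.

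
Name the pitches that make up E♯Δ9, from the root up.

E♯, G𝄪, B♯, D𝄪, F𝄪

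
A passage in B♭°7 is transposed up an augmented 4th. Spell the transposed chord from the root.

E G Bb Db

An augmented 4th up from Bb is E, so the new chord is E diminished seventh.
Root: E
Minor 3rd (3rd): G
Diminished 5th (5th): Bb
Diminished 7th (7th): Db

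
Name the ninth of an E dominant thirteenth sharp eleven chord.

Root of E dominant thirteenth sharp eleven = E. The 9th is a major 9th: E up a major 9th → F♯.

F♯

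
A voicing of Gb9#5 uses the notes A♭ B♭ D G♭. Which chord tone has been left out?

Gb9#5 = G♭, B♭, D, F♭, A♭. The voicing lacks the 7th (minor 7th), F♭.

F♭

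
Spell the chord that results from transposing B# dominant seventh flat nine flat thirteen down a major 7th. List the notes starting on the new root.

C-sharp, E-sharp, G-sharp, B, D, A

A major 7th down from B-sharp is C-sharp, so the new chord is C-sharp dominant seventh flat nine flat thirteen.
C-sharp — root
E-sharp — major 3rd
G-sharp — perfect 5th
B — minor 7th
D — minor 9th
A — minor 13th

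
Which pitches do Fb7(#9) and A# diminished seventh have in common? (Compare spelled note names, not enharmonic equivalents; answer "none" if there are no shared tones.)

G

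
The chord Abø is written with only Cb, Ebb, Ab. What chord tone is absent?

Gb

Abø = Ab, Cb, Ebb, Gb. The voicing lacks the 7th (minor 7th), Gb.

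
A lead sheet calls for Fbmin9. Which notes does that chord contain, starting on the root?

F♭, A𝄫, C♭, E𝄫, G♭

Fbmin9: minor ninth on F♭.
- root: F♭
- minor 3rd: A𝄫
- perfect 5th: C♭
- minor 7th: E𝄫
- major 9th: G♭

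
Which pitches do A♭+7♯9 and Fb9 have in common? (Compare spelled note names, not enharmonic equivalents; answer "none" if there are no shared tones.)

Ab  Gb

A♭+7♯9 = Ab, C, E, Gb, B.
Fb9 = Fb, Ab, Cb, Ebb, Gb.
Shared: Ab, Gb.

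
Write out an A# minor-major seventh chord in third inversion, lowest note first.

In root position, A# minor-major seventh is A#–C#–E#–G##.
Third inversion puts the seventh (G##) in the bass.

G## A# C# E#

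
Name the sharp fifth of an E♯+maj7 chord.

Root of E♯+maj7 = E♯. The 5th is an augmented 5th: E♯ up an augmented 5th → B𝄪.

B𝄪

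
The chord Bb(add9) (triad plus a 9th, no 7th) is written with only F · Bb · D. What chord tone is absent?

Bb(add9) = Bb, D, F, C. The voicing lacks the 9th (major 9th), C.

C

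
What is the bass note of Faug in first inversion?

Faug = F–A–C#. First inversion → third in the bass = A.

A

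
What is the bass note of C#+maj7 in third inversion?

B#

C#+maj7 = C#–E#–G##–B#. Third inversion → seventh in the bass = B#.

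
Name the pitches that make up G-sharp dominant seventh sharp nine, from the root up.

G-sharp – B-sharp – D-sharp – F-sharp – A-double-sharp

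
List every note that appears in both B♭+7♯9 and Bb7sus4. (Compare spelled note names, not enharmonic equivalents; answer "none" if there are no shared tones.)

B♭+7♯9 = Bb, D, F#, Ab, C#.
Bb7sus4 = Bb, Eb, F, Ab.
Shared: Bb, Ab.

Bb – Ab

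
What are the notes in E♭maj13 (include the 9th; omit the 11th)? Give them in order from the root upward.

E♭maj13: major thirteenth on Eb.
Root: Eb
Major 3rd (3rd): G
Perfect 5th (5th): Bb
Major 7th (7th): D
Major 9th (9th): F
Major 13th (13th): C

Eb – G – Bb – D – F – C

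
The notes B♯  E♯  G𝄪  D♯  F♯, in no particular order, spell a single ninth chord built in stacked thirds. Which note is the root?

E♯

Arranged so that each adjacent pair is a third by letter name: E♯ – G𝄪 – B♯ – D♯ – F♯.
The bottom of that stack, E♯, is the root (this is E♯ dominant seventh flat nine).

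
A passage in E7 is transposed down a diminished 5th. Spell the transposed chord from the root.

E down a diminished 5th → A#. New chord: A# dominant seventh.
A# — root
C## — major 3rd
E# — perfect 5th
G# — minor 7th

A#, C##, E#, G#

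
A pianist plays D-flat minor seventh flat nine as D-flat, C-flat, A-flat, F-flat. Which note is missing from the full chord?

D-flat minor seventh flat nine = D-flat, F-flat, A-flat, C-flat, E-double-flat. The voicing lacks the 9th (minor 9th), E-double-flat.

E-double-flat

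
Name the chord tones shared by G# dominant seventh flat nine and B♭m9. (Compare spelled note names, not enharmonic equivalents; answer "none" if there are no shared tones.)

none

G# dominant seventh flat nine = G#, B#, D#, F#, A.
B♭m9 = Bb, Db, F, Ab, C.
Shared: none.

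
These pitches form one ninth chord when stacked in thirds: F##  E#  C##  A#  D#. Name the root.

Stacking in thirds gives D# – F## – A# – C## – E#, so D# is the root — D# major ninth.

D#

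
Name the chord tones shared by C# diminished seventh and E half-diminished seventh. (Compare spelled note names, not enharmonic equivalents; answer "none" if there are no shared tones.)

C# diminished seventh = C-sharp, E, G, B-flat.
E half-diminished seventh = E, G, B-flat, D.
Shared: E, G, B-flat.

E  G  B-flat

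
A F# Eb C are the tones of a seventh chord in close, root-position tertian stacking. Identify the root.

F#

Stacking in thirds gives F# – A – C – Eb, so F# is the root — F# diminished seventh.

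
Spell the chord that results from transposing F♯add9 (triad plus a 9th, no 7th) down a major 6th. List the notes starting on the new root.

Transposed root: F# → A (major 6th down). So we spell A added-ninth:
Root: A
Major 3rd (3rd): C#
Perfect 5th (5th): E
Major 9th (9th): B

A – C# – E – B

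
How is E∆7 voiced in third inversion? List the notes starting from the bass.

E∆7 = E–G#–B–D#; third inversion → seventh (D#) lowest.

D#, E, G#, B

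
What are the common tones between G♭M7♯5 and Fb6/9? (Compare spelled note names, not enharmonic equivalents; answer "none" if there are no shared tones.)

G♭M7♯5 = Gb, Bb, D, F.
Fb6/9 = Fb, Ab, Cb, Db, Gb.
Shared: Gb.

Gb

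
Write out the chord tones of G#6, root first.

G♯ – B♯ – D♯ – E♯

Root G♯, quality major sixth:
- root: G♯
- major 3rd: B♯
- perfect 5th: D♯
- major 6th: E♯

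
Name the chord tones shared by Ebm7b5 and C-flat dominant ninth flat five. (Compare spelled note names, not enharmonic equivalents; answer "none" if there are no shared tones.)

Ebm7b5 = Eb, Gb, Bbb, Db.
C-flat dominant ninth flat five = Cb, Eb, Gbb, Bbb, Db.
Shared: Eb, Bbb, Db.

Eb – Bbb – Db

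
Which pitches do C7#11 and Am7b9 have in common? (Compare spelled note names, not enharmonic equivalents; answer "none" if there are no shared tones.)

C7#11: C E G Bb F#
Am7b9: A C E G Bb
Common to both → C, E, G, Bb.

C  E  G  Bb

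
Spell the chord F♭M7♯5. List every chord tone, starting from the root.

F♭M7♯5: augmented major seventh on F♭.
Root: F♭
Major 3rd (3rd): A♭
Augmented 5th (5th): C
Major 7th (7th): E♭

F♭  A♭  C  E♭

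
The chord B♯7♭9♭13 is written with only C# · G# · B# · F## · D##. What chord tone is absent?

A#

The full B♯7♭9♭13 chord is B#, D##, F##, A#, C#, G#.
Comparing with the voicing, the minor 7th (7th) — A# — is absent.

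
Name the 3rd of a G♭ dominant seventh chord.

B-flat

Root of G♭ dominant seventh = G-flat. The 3rd is a major 3rd: G-flat up a major 3rd → B-flat.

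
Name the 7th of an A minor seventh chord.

G

Root of A minor seventh = A. The 7th is a minor 7th: A up a minor 7th → G.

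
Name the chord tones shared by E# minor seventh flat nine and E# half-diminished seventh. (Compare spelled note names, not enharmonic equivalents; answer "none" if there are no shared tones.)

E# minor seventh flat nine: E-sharp G-sharp B-sharp D-sharp F-sharp
E# half-diminished seventh: E-sharp G-sharp B D-sharp
Common to both → E-sharp, G-sharp, D-sharp.

E-sharp G-sharp D-sharp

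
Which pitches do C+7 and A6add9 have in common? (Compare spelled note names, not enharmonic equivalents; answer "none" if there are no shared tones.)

C+7: C E G# Bb
A6add9: A C# E F# B
Common to both → E.

E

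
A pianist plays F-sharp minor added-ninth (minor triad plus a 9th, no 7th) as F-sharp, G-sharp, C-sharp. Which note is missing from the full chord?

A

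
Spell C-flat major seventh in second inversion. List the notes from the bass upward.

In root position, C-flat major seventh is C-flat–E-flat–G-flat–B-flat.
Second inversion puts the fifth (G-flat) in the bass.

G-flat – B-flat – C-flat – E-flat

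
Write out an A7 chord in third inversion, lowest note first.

G, A, C#, E

In root position, A7 is A–C#–E–G.
Third inversion puts the seventh (G) in the bass.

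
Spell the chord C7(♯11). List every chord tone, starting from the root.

Root C, quality dominant seventh sharp eleven:
C — root
E — major 3rd
G — perfect 5th
Bb — minor 7th
F# — augmented 11th

C E G Bb F#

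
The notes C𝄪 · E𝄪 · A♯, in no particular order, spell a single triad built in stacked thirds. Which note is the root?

A♯

Arranged so that each adjacent pair is a third by letter name: A♯ – C𝄪 – E𝄪.
The bottom of that stack, A♯, is the root (this is A♯ augmented triad).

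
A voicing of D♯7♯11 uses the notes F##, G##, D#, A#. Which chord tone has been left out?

C#

The full D♯7♯11 chord is D#, F##, A#, C#, G##.
Comparing with the voicing, the minor 7th (7th) — C# — is absent.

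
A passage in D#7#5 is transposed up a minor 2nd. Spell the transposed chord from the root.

E, G♯, B♯, D

A minor 2nd up from D♯ is E, so the new chord is E augmented seventh.
- root: E
- major 3rd: G♯
- augmented 5th: B♯
- minor 7th: D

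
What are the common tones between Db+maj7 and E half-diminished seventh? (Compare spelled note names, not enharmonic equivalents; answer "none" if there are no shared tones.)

Db+maj7: Db F A C
E half-diminished seventh: E G Bb D
Common to both → none.

none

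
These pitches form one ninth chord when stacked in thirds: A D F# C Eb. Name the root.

D

Stacking in thirds gives D – F# – A – C – Eb, so D is the root — D dominant seventh flat nine.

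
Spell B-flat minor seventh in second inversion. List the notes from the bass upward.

B-flat minor seventh = Bb–Db–F–Ab; second inversion → fifth (F) lowest.

F – Ab – Bb – Db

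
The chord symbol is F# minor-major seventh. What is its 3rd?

A

Root of F# minor-major seventh = F-sharp. The 3rd is a minor 3rd: F-sharp up a minor 3rd → A.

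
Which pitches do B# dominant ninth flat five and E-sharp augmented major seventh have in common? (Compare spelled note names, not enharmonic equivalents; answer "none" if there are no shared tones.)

B# dominant ninth flat five = B-sharp, D-double-sharp, F-sharp, A-sharp, C-double-sharp.
E-sharp augmented major seventh = E-sharp, G-double-sharp, B-double-sharp, D-double-sharp.
Shared: D-double-sharp.

D-double-sharp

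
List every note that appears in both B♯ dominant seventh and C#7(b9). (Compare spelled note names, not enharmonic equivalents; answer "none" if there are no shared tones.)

B♯ dominant seventh: B♯ D𝄪 F𝄪 A♯
C#7(b9): C♯ E♯ G♯ B D
Common to both → none.

none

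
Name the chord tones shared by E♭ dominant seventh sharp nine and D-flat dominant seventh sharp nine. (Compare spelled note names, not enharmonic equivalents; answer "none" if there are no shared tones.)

D-flat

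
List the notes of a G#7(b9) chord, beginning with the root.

G♯ B♯ D♯ F♯ A

G#7(b9) is a dominant seventh flat nine built on G♯.
G♯ — root
B♯ — major 3rd
D♯ — perfect 5th
F♯ — minor 7th
A — minor 9th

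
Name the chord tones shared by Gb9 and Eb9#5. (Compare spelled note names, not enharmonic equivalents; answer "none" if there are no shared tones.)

Gb9: Gb Bb Db Fb Ab
Eb9#5: Eb G B Db F
Common to both → Db.

Db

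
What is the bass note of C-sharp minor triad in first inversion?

C-sharp minor triad = C-sharp–E–G-sharp. First inversion → third in the bass = E.

E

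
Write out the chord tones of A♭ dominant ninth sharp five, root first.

A♭, C, E, G♭, B♭

Root A♭, quality dominant ninth sharp five:
- root: A♭
- major 3rd: C
- augmented 5th: E
- minor 7th: G♭
- major 9th: B♭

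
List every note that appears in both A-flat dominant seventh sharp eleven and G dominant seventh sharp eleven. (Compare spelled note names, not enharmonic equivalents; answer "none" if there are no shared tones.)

D

A-flat dominant seventh sharp eleven = A-flat, C, E-flat, G-flat, D.
G dominant seventh sharp eleven = G, B, D, F, C-sharp.
Shared: D.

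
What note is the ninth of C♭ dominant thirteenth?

Root of C♭ dominant thirteenth = Cb. The 9th is a major 9th: Cb up a major 9th → Db.

Db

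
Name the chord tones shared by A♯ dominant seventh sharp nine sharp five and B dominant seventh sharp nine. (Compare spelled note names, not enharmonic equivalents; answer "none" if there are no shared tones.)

A♯ dominant seventh sharp nine sharp five = A-sharp, C-double-sharp, E-double-sharp, G-sharp, B-double-sharp.
B dominant seventh sharp nine = B, D-sharp, F-sharp, A, C-double-sharp.
Shared: C-double-sharp.

C-double-sharp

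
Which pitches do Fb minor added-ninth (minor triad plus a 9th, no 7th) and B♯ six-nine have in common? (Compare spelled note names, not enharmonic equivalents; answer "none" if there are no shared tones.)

Fb minor added-ninth = F-flat, A-double-flat, C-flat, G-flat.
B♯ six-nine = B-sharp, D-double-sharp, F-double-sharp, G-double-sharp, C-double-sharp.
Shared: none.

none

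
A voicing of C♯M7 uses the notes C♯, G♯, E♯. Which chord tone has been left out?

B♯

The full C♯M7 chord is C♯, E♯, G♯, B♯.
Comparing with the voicing, the major 7th (7th) — B♯ — is absent.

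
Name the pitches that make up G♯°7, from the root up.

G# – B – D – F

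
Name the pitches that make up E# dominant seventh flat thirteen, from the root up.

E# dominant seventh flat thirteen is a dominant seventh flat thirteen built on E#.
- root: E#
- major 3rd: G##
- perfect 5th: B#
- minor 7th: D#
- minor 13th: C#

E# G## B# D# C#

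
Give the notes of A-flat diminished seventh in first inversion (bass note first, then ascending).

In root position, A-flat diminished seventh is Ab–Cb–Ebb–Gbb.
First inversion puts the third (Cb) in the bass.

Cb, Ebb, Gbb, Ab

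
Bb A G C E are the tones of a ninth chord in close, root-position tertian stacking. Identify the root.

A

Arranged so that each adjacent pair is a third by letter name: A – C – E – G – Bb.
The bottom of that stack, A, is the root (this is A minor seventh flat nine).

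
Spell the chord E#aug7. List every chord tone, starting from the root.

Root E♯, quality augmented seventh:
E♯ — root
G𝄪 — major 3rd
B𝄪 — augmented 5th
D♯ — minor 7th

E♯, G𝄪, B𝄪, D♯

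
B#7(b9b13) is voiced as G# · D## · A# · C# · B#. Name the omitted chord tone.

F##

The full B#7(b9b13) chord is B#, D##, F##, A#, C#, G#.
Comparing with the voicing, the perfect 5th (5th) — F## — is absent.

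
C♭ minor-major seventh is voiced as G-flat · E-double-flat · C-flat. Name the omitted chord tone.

B-flat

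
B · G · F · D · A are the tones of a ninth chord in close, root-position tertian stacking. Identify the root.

G

Arranged so that each adjacent pair is a third by letter name: G – B – D – F – A.
The bottom of that stack, G, is the root (this is G dominant ninth).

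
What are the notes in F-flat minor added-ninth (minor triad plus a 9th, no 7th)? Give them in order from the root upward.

F-flat minor added-ninth: minor added-ninth on F♭.
root → F♭
3rd (minor 3rd) → A𝄫
5th (perfect 5th) → C♭
9th (major 9th) → G♭

F♭ – A𝄫 – C♭ – G♭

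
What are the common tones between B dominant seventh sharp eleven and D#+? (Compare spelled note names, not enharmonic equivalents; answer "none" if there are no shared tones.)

B dominant seventh sharp eleven = B, D#, F#, A, E#.
D#+ = D#, F##, A##.
Shared: D#.

D#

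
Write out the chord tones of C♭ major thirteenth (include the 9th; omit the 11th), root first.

Cb, Eb, Gb, Bb, Db, Ab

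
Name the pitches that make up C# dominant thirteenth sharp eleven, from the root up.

C♯  E♯  G♯  B  D♯  F𝄪  A♯

C# dominant thirteenth sharp eleven: dominant thirteenth sharp eleven on C♯.
root → C♯
3rd (major 3rd) → E♯
5th (perfect 5th) → G♯
7th (minor 7th) → B
9th (major 9th) → D♯
11th (augmented 11th) → F𝄪
13th (major 13th) → A♯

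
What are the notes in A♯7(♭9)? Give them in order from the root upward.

A♯7(♭9): dominant seventh flat nine on A#.
root → A#
3rd (major 3rd) → C##
5th (perfect 5th) → E#
7th (minor 7th) → G#
9th (minor 9th) → B

A#  C##  E#  G#  B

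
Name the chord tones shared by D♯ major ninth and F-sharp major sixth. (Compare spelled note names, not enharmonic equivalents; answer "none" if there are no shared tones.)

D-sharp, A-sharp

D♯ major ninth: D-sharp F-double-sharp A-sharp C-double-sharp E-sharp
F-sharp major sixth: F-sharp A-sharp C-sharp D-sharp
Common to both → D-sharp, A-sharp.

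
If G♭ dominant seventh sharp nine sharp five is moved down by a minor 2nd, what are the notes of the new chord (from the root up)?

F, A, C#, Eb, G#

Transposed root: Gb → F (minor 2nd down). So we spell F dominant seventh sharp nine sharp five:
F — root
A — major 3rd
C# — augmented 5th
Eb — minor 7th
G# — augmented 9th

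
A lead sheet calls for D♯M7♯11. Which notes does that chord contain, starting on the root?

Root D♯, quality major seventh sharp eleven:
Root: D♯
Major 3rd (3rd): F𝄪
Perfect 5th (5th): A♯
Major 7th (7th): C𝄪
Augmented 11th (11th): G𝄪

D♯ F𝄪 A♯ C𝄪 G𝄪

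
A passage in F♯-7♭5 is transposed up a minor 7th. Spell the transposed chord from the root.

E, G, B♭, D

A minor 7th up from F♯ is E, so the new chord is E half-diminished seventh.
E — root
G — minor 3rd
B♭ — diminished 5th
D — minor 7th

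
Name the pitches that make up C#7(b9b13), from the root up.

C♯ – E♯ – G♯ – B – D – A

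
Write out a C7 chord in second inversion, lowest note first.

G, Bb, C, E

In root position, C7 is C–E–G–Bb.
Second inversion puts the fifth (G) in the bass.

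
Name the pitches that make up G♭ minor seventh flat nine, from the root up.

G-flat – B-double-flat – D-flat – F-flat – A-double-flat

G♭ minor seventh flat nine is a minor seventh flat nine built on G-flat.
root → G-flat
3rd (minor 3rd) → B-double-flat
5th (perfect 5th) → D-flat
7th (minor 7th) → F-flat
9th (minor 9th) → A-double-flat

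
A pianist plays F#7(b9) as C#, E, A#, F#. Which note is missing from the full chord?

F#7(b9) = F#, A#, C#, E, G. The voicing lacks the 9th (minor 9th), G.

G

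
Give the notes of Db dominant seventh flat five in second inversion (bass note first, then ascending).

Abb, Cb, Db, F

Db dominant seventh flat five = Db–F–Abb–Cb; second inversion → fifth (Abb) lowest.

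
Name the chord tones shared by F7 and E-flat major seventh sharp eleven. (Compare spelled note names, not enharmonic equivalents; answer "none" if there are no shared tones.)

F7: F A C Eb
E-flat major seventh sharp eleven: Eb G Bb D A
Common to both → A, Eb.

A  Eb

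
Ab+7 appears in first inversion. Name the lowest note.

C

Ab+7 = Ab–C–E–Gb. First inversion → third in the bass = C.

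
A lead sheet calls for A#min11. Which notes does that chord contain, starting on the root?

A♯ C♯ E♯ G♯ B♯ D♯

A#min11: minor eleventh on A♯.
root → A♯
3rd (minor 3rd) → C♯
5th (perfect 5th) → E♯
7th (minor 7th) → G♯
9th (major 9th) → B♯
11th (perfect 11th) → D♯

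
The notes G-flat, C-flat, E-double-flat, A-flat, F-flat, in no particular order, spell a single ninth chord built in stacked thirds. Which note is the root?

F-flat

Stacking in thirds gives F-flat – A-flat – C-flat – E-double-flat – G-flat, so F-flat is the root — F-flat dominant ninth.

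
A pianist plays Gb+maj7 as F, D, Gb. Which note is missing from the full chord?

Gb+maj7 = Gb, Bb, D, F. The voicing lacks the 3rd (major 3rd), Bb.

Bb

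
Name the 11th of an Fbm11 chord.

Bbb

Root of Fbm11 = Fb. The 11th is a perfect 11th: Fb up a perfect 11th → Bbb.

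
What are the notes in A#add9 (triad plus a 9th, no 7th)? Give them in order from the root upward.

A#add9: added-ninth on A#.
Root: A#
Major 3rd (3rd): C##
Perfect 5th (5th): E#
Major 9th (9th): B#

A# C## E# B#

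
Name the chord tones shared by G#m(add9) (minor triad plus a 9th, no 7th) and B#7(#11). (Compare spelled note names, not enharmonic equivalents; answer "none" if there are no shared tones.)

A♯

G#m(add9): G♯ B D♯ A♯
B#7(#11): B♯ D𝄪 F𝄪 A♯ E𝄪
Common to both → A♯.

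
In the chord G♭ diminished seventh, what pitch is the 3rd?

Root of G♭ diminished seventh = G-flat. The 3rd is a minor 3rd: G-flat up a minor 3rd → B-double-flat.

B-double-flat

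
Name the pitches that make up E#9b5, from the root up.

E# – G## – B – D# – F##

E#9b5: dominant ninth flat five on E#.
root → E#
3rd (major 3rd) → G##
5th (diminished 5th) → B
7th (minor 7th) → D#
9th (major 9th) → F##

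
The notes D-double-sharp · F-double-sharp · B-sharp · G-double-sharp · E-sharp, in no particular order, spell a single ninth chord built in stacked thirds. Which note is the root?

E-sharp

Stacking in thirds gives E-sharp – G-double-sharp – B-sharp – D-double-sharp – F-double-sharp, so E-sharp is the root — E-sharp major ninth.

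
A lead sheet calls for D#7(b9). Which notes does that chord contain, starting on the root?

D#  F##  A#  C#  E

Root D#, quality dominant seventh flat nine:
- root: D#
- major 3rd: F##
- perfect 5th: A#
- minor 7th: C#
- minor 9th: E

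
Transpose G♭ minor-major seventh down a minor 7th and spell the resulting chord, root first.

Gb down a minor 7th → Ab. New chord: Ab minor-major seventh.
root → Ab
3rd (minor 3rd) → Cb
5th (perfect 5th) → Eb
7th (major 7th) → G

Ab – Cb – Eb – G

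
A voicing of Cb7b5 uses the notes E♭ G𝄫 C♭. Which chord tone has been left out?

B𝄫

The full Cb7b5 chord is C♭, E♭, G𝄫, B𝄫.
Comparing with the voicing, the minor 7th (7th) — B𝄫 — is absent.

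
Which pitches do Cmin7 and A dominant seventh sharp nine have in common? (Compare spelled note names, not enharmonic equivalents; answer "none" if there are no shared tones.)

G

Cmin7: C Eb G Bb
A dominant seventh sharp nine: A C# E G B#
Common to both → G.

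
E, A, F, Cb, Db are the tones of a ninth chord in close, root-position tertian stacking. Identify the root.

Db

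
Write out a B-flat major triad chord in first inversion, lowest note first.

D F Bb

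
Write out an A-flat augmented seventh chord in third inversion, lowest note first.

G-flat – A-flat – C – E

In root position, A-flat augmented seventh is A-flat–C–E–G-flat.
Third inversion puts the seventh (G-flat) in the bass.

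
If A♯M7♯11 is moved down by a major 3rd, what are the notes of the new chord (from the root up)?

F# A# C# E# B#

A major 3rd down from A# is F#, so the new chord is F# major seventh sharp eleven.
root → F#
3rd (major 3rd) → A#
5th (perfect 5th) → C#
7th (major 7th) → E#
11th (augmented 11th) → B#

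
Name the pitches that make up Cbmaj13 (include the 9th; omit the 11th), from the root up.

Cbmaj13: major thirteenth on Cb.
Root: Cb
Major 3rd (3rd): Eb
Perfect 5th (5th): Gb
Major 7th (7th): Bb
Major 9th (9th): Db
Major 13th (13th): Ab

Cb, Eb, Gb, Bb, Db, Ab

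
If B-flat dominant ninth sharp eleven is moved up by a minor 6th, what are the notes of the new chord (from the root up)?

Bb up a minor 6th → Gb. New chord: Gb dominant ninth sharp eleven.
- root: Gb
- major 3rd: Bb
- perfect 5th: Db
- minor 7th: Fb
- major 9th: Ab
- augmented 11th: C

Gb, Bb, Db, Fb, Ab, C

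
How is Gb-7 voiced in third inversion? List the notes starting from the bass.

F♭  G♭  B𝄫  D♭

In root position, Gb-7 is G♭–B𝄫–D♭–F♭.
Third inversion puts the seventh (F♭) in the bass.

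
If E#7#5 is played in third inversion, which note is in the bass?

D#

E#7#5 = E#–G##–B##–D#. Third inversion → seventh in the bass = D#.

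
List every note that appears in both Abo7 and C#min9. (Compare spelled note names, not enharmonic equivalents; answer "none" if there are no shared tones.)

none

Abo7 = Ab, Cb, Ebb, Gbb.
C#min9 = C#, E, G#, B, D#.
Shared: none.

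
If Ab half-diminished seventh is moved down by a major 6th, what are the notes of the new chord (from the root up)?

C-flat – E-double-flat – G-double-flat – B-double-flat

Transposed root: A-flat → C-flat (major 6th down). So we spell C-flat half-diminished seventh:
Root: C-flat
Minor 3rd (3rd): E-double-flat
Diminished 5th (5th): G-double-flat
Minor 7th (7th): B-double-flat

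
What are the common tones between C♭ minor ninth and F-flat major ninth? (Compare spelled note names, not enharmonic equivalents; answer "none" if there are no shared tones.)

C♭ minor ninth: C-flat E-double-flat G-flat B-double-flat D-flat
F-flat major ninth: F-flat A-flat C-flat E-flat G-flat
Common to both → C-flat, G-flat.

C-flat  G-flat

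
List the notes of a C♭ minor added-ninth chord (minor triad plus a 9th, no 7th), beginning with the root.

Cb – Ebb – Gb – Db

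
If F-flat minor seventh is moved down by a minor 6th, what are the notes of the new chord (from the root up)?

A-flat, C-flat, E-flat, G-flat

Transposed root: F-flat → A-flat (minor 6th down). So we spell A-flat minor seventh:
root → A-flat
3rd (minor 3rd) → C-flat
5th (perfect 5th) → E-flat
7th (minor 7th) → G-flat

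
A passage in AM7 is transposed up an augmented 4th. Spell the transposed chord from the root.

Transposed root: A → D# (augmented 4th up). So we spell D# major seventh:
- root: D#
- major 3rd: F##
- perfect 5th: A#
- major 7th: C##

D# – F## – A# – C##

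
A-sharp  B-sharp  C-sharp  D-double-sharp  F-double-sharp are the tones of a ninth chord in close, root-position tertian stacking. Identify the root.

B-sharp

Arranged so that each adjacent pair is a third by letter name: B-sharp – D-double-sharp – F-double-sharp – A-sharp – C-sharp.
The bottom of that stack, B-sharp, is the root (this is B-sharp dominant seventh flat nine).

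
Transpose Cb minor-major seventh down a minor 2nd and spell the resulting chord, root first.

B-flat D-flat F A

A minor 2nd down from C-flat is B-flat, so the new chord is B-flat minor-major seventh.
Root: B-flat
Minor 3rd (3rd): D-flat
Perfect 5th (5th): F
Major 7th (7th): A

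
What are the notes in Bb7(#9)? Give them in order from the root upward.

Bb7(#9): dominant seventh sharp nine on Bb.
Bb — root
D — major 3rd
F — perfect 5th
Ab — minor 7th
C# — augmented 9th

Bb  D  F  Ab  C#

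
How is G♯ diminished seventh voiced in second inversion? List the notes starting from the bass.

D – F – G-sharp – B

G♯ diminished seventh = G-sharp–B–D–F; second inversion → fifth (D) lowest.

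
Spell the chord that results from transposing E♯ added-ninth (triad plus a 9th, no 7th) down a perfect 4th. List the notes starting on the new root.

A perfect 4th down from E-sharp is B-sharp, so the new chord is B-sharp added-ninth.
Root: B-sharp
Major 3rd (3rd): D-double-sharp
Perfect 5th (5th): F-double-sharp
Major 9th (9th): C-double-sharp

B-sharp D-double-sharp F-double-sharp C-double-sharp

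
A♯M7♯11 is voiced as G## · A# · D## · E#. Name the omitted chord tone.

C##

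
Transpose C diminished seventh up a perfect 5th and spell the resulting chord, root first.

G – Bb – Db – Fb

Transposed root: C → G (perfect 5th up). So we spell G diminished seventh:
G — root
Bb — minor 3rd
Db — diminished 5th
Fb — diminished 7th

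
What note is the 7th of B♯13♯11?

A#

Root of B♯13♯11 = B#. The 7th is a minor 7th: B# up a minor 7th → A#.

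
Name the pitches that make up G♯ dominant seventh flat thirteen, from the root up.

G♯ dominant seventh flat thirteen: dominant seventh flat thirteen on G-sharp.
Root: G-sharp
Major 3rd (3rd): B-sharp
Perfect 5th (5th): D-sharp
Minor 7th (7th): F-sharp
Minor 13th (13th): E

G-sharp  B-sharp  D-sharp  F-sharp  E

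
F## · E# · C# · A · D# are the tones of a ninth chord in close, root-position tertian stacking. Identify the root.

D#

Stacking in thirds gives D# – F## – A – C# – E#, so D# is the root — D# dominant ninth flat five.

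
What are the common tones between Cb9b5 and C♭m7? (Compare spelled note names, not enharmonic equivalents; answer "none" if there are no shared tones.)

Cb Bbb

Cb9b5 = Cb, Eb, Gbb, Bbb, Db.
C♭m7 = Cb, Ebb, Gb, Bbb.
Shared: Cb, Bbb.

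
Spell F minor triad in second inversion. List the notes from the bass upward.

F minor triad = F–Ab–C; second inversion → fifth (C) lowest.

C, F, Ab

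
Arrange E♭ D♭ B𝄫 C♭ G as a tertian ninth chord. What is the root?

C♭

Arranged so that each adjacent pair is a third by letter name: C♭ – E♭ – G – B𝄫 – D♭.
The bottom of that stack, C♭, is the root (this is C♭ dominant ninth sharp five).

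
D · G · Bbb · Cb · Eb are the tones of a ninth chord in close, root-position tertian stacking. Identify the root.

Stacking in thirds gives Cb – Eb – G – Bbb – D, so Cb is the root — Cb dominant seventh sharp nine sharp five.

Cb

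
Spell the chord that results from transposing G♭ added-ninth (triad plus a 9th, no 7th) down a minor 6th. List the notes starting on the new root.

G-flat down a minor 6th → B-flat. New chord: B-flat added-ninth.
B-flat — root
D — major 3rd
F — perfect 5th
C — major 9th

B-flat – D – F – C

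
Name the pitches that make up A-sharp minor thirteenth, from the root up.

A-sharp – C-sharp – E-sharp – G-sharp – B-sharp – D-sharp – F-double-sharp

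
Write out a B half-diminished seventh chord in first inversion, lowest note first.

In root position, B half-diminished seventh is B–D–F–A.
First inversion puts the third (D) in the bass.

D, F, A, B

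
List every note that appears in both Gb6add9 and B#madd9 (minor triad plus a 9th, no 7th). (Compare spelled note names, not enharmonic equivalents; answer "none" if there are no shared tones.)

none

Gb6add9: Gb Bb Db Eb Ab
B#madd9: B# D# F## C##
Common to both → none.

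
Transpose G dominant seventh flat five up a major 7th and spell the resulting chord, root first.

G up a major 7th → F#. New chord: F# dominant seventh flat five.
Root: F#
Major 3rd (3rd): A#
Diminished 5th (5th): C
Minor 7th (7th): E

F#  A#  C  E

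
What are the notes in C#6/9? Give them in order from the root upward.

C#6/9: six-nine on C#.
C# — root
E# — major 3rd
G# — perfect 5th
A# — major 6th
D# — major 9th

C#  E#  G#  A#  D#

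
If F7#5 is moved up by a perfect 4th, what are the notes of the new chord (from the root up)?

Transposed root: F → Bb (perfect 4th up). So we spell Bb augmented seventh:
Bb — root
D — major 3rd
F# — augmented 5th
Ab — minor 7th

Bb, D, F#, Ab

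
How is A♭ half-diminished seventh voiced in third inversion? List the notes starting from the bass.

In root position, A♭ half-diminished seventh is A-flat–C-flat–E-double-flat–G-flat.
Third inversion puts the seventh (G-flat) in the bass.

G-flat  A-flat  C-flat  E-double-flat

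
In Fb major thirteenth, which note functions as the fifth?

C♭

Root of Fb major thirteenth = F♭. The 5th is a perfect 5th: F♭ up a perfect 5th → C♭.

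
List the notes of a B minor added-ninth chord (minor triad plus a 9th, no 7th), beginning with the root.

B minor added-ninth: minor added-ninth on B.
Root: B
Minor 3rd (3rd): D
Perfect 5th (5th): F-sharp
Major 9th (9th): C-sharp

B, D, F-sharp, C-sharp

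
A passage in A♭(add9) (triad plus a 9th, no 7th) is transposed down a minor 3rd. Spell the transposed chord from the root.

F A C G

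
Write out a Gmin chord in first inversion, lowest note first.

Gmin = G–Bb–D; first inversion → third (Bb) lowest.

Bb, D, G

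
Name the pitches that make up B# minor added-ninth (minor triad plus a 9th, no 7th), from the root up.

B# minor added-ninth: minor added-ninth on B#.
root → B#
3rd (minor 3rd) → D#
5th (perfect 5th) → F##
9th (major 9th) → C##

B#  D#  F##  C##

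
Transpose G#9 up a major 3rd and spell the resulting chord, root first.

G# up a major 3rd → B#. New chord: B# dominant ninth.
B# — root
D## — major 3rd
F## — perfect 5th
A# — minor 7th
C## — major 9th

B# – D## – F## – A# – C##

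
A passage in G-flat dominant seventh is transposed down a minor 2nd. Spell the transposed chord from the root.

F, A, C, E-flat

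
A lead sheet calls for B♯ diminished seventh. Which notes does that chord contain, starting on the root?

B♯ diminished seventh is a diminished seventh built on B#.
root → B#
3rd (minor 3rd) → D#
5th (diminished 5th) → F#
7th (diminished 7th) → A

B#, D#, F#, A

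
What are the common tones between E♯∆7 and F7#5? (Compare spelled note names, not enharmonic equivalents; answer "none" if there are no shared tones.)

none

E♯∆7: E# G## B# D##
F7#5: F A C# Eb
Common to both → none.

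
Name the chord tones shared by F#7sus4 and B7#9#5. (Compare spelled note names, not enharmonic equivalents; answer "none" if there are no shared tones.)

B

F#7sus4 = F#, B, C#, E.
B7#9#5 = B, D#, F##, A, C##.
Shared: B.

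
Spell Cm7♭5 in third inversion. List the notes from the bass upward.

B♭ – C – E♭ – G♭

In root position, Cm7♭5 is C–E♭–G♭–B♭.
Third inversion puts the seventh (B♭) in the bass.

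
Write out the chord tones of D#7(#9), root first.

D♯, F𝄪, A♯, C♯, E𝄪

Root D♯, quality dominant seventh sharp nine:
- root: D♯
- major 3rd: F𝄪
- perfect 5th: A♯
- minor 7th: C♯
- augmented 9th: E𝄪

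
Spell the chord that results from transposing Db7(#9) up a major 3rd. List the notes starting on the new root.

Db up a major 3rd → F. New chord: F dominant seventh sharp nine.
F — root
A — major 3rd
C — perfect 5th
Eb — minor 7th
G# — augmented 9th

F – A – C – Eb – G#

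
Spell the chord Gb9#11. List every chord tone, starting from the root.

Gb Bb Db Fb Ab C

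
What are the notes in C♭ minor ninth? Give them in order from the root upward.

C♭ minor ninth is a minor ninth built on Cb.
Cb — root
Ebb — minor 3rd
Gb — perfect 5th
Bbb — minor 7th
Db — major 9th

Cb – Ebb – Gb – Bbb – Db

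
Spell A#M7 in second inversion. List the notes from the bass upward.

E♯, G𝄪, A♯, C𝄪

In root position, A#M7 is A♯–C𝄪–E♯–G𝄪.
Second inversion puts the fifth (E♯) in the bass.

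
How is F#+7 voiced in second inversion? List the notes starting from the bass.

C##, E, F#, A#

In root position, F#+7 is F#–A#–C##–E.
Second inversion puts the fifth (C##) in the bass.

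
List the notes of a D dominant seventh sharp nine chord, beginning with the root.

D dominant seventh sharp nine: dominant seventh sharp nine on D.
root → D
3rd (major 3rd) → F-sharp
5th (perfect 5th) → A
7th (minor 7th) → C
9th (augmented 9th) → E-sharp

D F-sharp A C E-sharp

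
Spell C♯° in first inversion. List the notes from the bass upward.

In root position, C♯° is C#–E–G.
First inversion puts the third (E) in the bass.

E – G – C#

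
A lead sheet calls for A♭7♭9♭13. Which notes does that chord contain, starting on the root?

Ab, C, Eb, Gb, Bbb, Fb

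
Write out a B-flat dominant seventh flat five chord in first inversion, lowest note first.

D, F-flat, A-flat, B-flat

In root position, B-flat dominant seventh flat five is B-flat–D–F-flat–A-flat.
First inversion puts the third (D) in the bass.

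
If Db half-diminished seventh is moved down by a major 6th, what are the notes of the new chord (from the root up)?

A major 6th down from D-flat is F-flat, so the new chord is F-flat half-diminished seventh.
F-flat — root
A-double-flat — minor 3rd
C-double-flat — diminished 5th
E-double-flat — minor 7th

F-flat, A-double-flat, C-double-flat, E-double-flat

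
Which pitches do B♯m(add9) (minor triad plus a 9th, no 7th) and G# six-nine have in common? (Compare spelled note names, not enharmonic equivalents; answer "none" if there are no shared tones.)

B#, D#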